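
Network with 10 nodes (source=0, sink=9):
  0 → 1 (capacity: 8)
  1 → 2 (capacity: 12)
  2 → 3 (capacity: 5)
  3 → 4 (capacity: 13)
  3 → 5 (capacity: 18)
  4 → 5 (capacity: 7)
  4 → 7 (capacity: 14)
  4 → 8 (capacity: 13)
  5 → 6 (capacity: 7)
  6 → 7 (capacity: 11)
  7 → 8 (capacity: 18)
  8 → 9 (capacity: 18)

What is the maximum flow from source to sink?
Maximum flow = 5

Max flow: 5

Flow assignment:
  0 → 1: 5/8
  1 → 2: 5/12
  2 → 3: 5/5
  3 → 4: 5/13
  4 → 8: 5/13
  8 → 9: 5/18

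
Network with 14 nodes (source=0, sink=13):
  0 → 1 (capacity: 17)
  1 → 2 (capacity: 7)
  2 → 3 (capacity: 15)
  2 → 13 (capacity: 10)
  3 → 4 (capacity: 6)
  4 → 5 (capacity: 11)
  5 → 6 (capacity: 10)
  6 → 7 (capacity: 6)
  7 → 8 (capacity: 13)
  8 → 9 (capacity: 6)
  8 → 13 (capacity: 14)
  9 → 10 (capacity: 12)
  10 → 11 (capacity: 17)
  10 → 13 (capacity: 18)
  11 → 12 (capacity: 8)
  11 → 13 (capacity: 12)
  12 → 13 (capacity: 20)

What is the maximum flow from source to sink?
Maximum flow = 7

Max flow: 7

Flow assignment:
  0 → 1: 7/17
  1 → 2: 7/7
  2 → 13: 7/10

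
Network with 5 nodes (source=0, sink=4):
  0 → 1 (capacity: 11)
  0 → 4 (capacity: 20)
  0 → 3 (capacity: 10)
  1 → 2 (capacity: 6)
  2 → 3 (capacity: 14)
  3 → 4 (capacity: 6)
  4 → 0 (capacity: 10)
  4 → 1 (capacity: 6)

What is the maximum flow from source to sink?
Maximum flow = 26

Max flow: 26

Flow assignment:
  0 → 1: 6/11
  0 → 4: 20/20
  1 → 2: 6/6
  2 → 3: 6/14
  3 → 4: 6/6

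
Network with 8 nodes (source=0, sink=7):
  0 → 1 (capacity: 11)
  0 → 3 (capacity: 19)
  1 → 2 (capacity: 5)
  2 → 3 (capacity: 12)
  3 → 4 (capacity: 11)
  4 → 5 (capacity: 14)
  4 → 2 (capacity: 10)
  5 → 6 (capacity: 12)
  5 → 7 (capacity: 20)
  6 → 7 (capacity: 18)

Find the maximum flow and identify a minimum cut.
Max flow = 11, Min cut edges: (3,4)

Maximum flow: 11
Minimum cut: (3,4)
Partition: S = [0, 1, 2, 3], T = [4, 5, 6, 7]

Max-flow min-cut theorem verified: both equal 11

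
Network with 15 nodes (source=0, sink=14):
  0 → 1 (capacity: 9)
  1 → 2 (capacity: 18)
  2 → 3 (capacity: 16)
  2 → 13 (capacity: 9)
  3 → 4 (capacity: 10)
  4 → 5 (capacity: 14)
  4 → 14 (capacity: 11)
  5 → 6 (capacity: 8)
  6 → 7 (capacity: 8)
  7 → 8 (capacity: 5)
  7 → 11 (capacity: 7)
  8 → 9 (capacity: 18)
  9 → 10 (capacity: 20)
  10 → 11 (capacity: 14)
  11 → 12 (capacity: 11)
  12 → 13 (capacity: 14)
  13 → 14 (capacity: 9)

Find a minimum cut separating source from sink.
Min cut value = 9, edges: (0,1)

Min cut value: 9
Partition: S = [0], T = [1, 2, 3, 4, 5, 6, 7, 8, 9, 10, 11, 12, 13, 14]
Cut edges: (0,1)

By max-flow min-cut theorem, max flow = min cut = 9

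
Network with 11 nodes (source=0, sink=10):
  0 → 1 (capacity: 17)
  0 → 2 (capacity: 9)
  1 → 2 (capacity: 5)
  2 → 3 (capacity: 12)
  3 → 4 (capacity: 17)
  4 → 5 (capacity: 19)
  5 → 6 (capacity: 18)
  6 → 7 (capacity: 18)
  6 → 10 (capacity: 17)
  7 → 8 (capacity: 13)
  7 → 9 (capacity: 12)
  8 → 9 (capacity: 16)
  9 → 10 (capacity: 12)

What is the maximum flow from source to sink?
Maximum flow = 12

Max flow: 12

Flow assignment:
  0 → 1: 5/17
  0 → 2: 7/9
  1 → 2: 5/5
  2 → 3: 12/12
  3 → 4: 12/17
  4 → 5: 12/19
  5 → 6: 12/18
  6 → 10: 12/17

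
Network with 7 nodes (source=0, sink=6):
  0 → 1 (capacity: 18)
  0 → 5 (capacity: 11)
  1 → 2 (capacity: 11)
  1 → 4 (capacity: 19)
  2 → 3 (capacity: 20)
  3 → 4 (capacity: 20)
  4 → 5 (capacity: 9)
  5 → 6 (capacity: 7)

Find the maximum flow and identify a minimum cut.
Max flow = 7, Min cut edges: (5,6)

Maximum flow: 7
Minimum cut: (5,6)
Partition: S = [0, 1, 2, 3, 4, 5], T = [6]

Max-flow min-cut theorem verified: both equal 7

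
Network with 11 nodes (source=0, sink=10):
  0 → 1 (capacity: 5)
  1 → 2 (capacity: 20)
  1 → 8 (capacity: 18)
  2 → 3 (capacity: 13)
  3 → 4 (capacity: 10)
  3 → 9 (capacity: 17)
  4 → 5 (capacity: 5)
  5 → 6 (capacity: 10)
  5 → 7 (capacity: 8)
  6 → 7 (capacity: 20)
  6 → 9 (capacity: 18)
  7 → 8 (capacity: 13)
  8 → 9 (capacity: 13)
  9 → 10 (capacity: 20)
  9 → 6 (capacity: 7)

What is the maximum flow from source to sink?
Maximum flow = 5

Max flow: 5

Flow assignment:
  0 → 1: 5/5
  1 → 8: 5/18
  8 → 9: 5/13
  9 → 10: 5/20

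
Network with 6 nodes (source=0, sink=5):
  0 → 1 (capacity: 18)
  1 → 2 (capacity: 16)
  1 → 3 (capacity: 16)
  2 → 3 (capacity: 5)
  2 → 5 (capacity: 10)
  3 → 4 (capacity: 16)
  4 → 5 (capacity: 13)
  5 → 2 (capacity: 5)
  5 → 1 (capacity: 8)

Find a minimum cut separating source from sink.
Min cut value = 18, edges: (0,1)

Min cut value: 18
Partition: S = [0], T = [1, 2, 3, 4, 5]
Cut edges: (0,1)

By max-flow min-cut theorem, max flow = min cut = 18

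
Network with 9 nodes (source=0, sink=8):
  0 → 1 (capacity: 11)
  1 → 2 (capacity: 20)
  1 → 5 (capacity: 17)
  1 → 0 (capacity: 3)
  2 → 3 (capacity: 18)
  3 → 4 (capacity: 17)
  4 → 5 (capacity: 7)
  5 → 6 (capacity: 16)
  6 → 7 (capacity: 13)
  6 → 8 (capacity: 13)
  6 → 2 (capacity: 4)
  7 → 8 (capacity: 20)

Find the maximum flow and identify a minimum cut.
Max flow = 11, Min cut edges: (0,1)

Maximum flow: 11
Minimum cut: (0,1)
Partition: S = [0], T = [1, 2, 3, 4, 5, 6, 7, 8]

Max-flow min-cut theorem verified: both equal 11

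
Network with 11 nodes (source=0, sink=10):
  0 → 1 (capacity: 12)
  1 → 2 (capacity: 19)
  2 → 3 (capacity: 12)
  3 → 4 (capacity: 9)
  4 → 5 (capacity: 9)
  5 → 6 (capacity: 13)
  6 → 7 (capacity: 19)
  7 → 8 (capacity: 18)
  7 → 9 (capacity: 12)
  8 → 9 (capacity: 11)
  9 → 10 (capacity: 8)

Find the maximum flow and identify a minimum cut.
Max flow = 8, Min cut edges: (9,10)

Maximum flow: 8
Minimum cut: (9,10)
Partition: S = [0, 1, 2, 3, 4, 5, 6, 7, 8, 9], T = [10]

Max-flow min-cut theorem verified: both equal 8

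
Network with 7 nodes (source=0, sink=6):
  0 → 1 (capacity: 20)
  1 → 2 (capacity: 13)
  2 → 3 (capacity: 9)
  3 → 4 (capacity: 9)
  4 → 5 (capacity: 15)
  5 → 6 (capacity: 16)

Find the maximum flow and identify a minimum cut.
Max flow = 9, Min cut edges: (3,4)

Maximum flow: 9
Minimum cut: (3,4)
Partition: S = [0, 1, 2, 3], T = [4, 5, 6]

Max-flow min-cut theorem verified: both equal 9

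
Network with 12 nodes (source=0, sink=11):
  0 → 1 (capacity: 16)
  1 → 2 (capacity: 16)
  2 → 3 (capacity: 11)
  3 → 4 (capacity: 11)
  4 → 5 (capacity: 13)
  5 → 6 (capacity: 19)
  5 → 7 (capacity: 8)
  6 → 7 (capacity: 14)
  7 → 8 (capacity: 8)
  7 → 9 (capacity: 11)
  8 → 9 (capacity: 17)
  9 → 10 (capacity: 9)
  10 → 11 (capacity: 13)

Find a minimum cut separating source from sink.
Min cut value = 9, edges: (9,10)

Min cut value: 9
Partition: S = [0, 1, 2, 3, 4, 5, 6, 7, 8, 9], T = [10, 11]
Cut edges: (9,10)

By max-flow min-cut theorem, max flow = min cut = 9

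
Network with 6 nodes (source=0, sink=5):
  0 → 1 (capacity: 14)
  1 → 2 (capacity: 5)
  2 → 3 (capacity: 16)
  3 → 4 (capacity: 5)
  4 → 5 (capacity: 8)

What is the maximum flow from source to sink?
Maximum flow = 5

Max flow: 5

Flow assignment:
  0 → 1: 5/14
  1 → 2: 5/5
  2 → 3: 5/16
  3 → 4: 5/5
  4 → 5: 5/8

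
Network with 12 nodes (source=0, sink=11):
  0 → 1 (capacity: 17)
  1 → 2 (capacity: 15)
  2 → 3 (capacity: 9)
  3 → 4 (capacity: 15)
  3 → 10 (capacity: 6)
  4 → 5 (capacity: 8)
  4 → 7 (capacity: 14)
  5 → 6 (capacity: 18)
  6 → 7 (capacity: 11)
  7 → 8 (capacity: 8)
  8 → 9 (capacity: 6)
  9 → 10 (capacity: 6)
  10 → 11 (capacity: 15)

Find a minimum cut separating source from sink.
Min cut value = 9, edges: (2,3)

Min cut value: 9
Partition: S = [0, 1, 2], T = [3, 4, 5, 6, 7, 8, 9, 10, 11]
Cut edges: (2,3)

By max-flow min-cut theorem, max flow = min cut = 9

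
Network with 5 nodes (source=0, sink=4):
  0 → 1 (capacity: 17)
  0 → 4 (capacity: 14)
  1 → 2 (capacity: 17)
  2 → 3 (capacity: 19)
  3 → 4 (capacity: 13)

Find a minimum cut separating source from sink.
Min cut value = 27, edges: (0,4), (3,4)

Min cut value: 27
Partition: S = [0, 1, 2, 3], T = [4]
Cut edges: (0,4), (3,4)

By max-flow min-cut theorem, max flow = min cut = 27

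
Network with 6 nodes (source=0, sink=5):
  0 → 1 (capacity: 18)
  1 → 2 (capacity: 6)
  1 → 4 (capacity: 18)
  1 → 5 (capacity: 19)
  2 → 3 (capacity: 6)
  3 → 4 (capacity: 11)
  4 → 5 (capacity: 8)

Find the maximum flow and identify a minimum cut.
Max flow = 18, Min cut edges: (0,1)

Maximum flow: 18
Minimum cut: (0,1)
Partition: S = [0], T = [1, 2, 3, 4, 5]

Max-flow min-cut theorem verified: both equal 18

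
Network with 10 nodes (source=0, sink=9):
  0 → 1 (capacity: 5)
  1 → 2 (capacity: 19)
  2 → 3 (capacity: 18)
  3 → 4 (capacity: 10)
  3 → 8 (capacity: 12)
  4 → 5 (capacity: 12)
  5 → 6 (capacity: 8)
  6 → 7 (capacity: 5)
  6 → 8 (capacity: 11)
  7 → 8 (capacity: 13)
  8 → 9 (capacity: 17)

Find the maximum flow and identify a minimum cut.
Max flow = 5, Min cut edges: (0,1)

Maximum flow: 5
Minimum cut: (0,1)
Partition: S = [0], T = [1, 2, 3, 4, 5, 6, 7, 8, 9]

Max-flow min-cut theorem verified: both equal 5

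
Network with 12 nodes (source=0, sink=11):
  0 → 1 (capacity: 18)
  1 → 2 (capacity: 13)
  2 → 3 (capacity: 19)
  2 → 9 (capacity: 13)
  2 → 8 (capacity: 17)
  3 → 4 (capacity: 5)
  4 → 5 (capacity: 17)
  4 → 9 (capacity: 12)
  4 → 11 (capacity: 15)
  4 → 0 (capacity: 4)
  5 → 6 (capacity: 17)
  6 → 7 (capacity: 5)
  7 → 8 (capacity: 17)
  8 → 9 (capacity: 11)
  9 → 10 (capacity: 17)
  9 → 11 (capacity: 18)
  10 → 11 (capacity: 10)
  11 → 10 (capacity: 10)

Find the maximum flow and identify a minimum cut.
Max flow = 13, Min cut edges: (1,2)

Maximum flow: 13
Minimum cut: (1,2)
Partition: S = [0, 1], T = [2, 3, 4, 5, 6, 7, 8, 9, 10, 11]

Max-flow min-cut theorem verified: both equal 13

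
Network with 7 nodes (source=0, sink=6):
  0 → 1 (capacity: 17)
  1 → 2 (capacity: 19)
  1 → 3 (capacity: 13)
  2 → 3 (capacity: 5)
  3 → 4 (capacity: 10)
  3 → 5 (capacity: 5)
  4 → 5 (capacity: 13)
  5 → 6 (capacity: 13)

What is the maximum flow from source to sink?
Maximum flow = 13

Max flow: 13

Flow assignment:
  0 → 1: 13/17
  1 → 2: 2/19
  1 → 3: 11/13
  2 → 3: 2/5
  3 → 4: 8/10
  3 → 5: 5/5
  4 → 5: 8/13
  5 → 6: 13/13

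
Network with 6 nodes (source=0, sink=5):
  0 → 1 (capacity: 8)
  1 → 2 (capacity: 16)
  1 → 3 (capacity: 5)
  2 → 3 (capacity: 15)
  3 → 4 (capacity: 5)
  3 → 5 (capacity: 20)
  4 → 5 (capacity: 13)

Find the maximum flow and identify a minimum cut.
Max flow = 8, Min cut edges: (0,1)

Maximum flow: 8
Minimum cut: (0,1)
Partition: S = [0], T = [1, 2, 3, 4, 5]

Max-flow min-cut theorem verified: both equal 8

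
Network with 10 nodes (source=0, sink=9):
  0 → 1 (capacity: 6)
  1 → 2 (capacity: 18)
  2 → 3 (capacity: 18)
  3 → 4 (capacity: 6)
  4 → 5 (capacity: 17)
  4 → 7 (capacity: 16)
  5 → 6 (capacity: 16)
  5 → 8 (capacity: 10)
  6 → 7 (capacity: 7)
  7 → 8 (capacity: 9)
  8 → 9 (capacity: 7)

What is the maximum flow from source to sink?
Maximum flow = 6

Max flow: 6

Flow assignment:
  0 → 1: 6/6
  1 → 2: 6/18
  2 → 3: 6/18
  3 → 4: 6/6
  4 → 5: 6/17
  5 → 8: 6/10
  8 → 9: 6/7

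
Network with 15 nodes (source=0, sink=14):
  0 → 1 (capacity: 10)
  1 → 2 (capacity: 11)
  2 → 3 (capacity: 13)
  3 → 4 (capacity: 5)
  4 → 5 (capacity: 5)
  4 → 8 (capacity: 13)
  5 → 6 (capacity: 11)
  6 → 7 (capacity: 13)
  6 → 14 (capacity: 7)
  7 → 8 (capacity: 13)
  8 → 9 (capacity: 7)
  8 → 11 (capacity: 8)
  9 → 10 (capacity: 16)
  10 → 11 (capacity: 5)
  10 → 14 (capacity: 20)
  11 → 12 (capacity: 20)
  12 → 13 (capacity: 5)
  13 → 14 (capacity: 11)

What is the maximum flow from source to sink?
Maximum flow = 5

Max flow: 5

Flow assignment:
  0 → 1: 5/10
  1 → 2: 5/11
  2 → 3: 5/13
  3 → 4: 5/5
  4 → 5: 5/5
  5 → 6: 5/11
  6 → 14: 5/7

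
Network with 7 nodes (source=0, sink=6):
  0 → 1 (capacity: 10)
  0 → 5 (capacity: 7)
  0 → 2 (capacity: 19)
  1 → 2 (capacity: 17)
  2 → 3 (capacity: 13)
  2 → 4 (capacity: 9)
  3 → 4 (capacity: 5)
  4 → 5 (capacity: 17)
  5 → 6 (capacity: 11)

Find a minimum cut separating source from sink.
Min cut value = 11, edges: (5,6)

Min cut value: 11
Partition: S = [0, 1, 2, 3, 4, 5], T = [6]
Cut edges: (5,6)

By max-flow min-cut theorem, max flow = min cut = 11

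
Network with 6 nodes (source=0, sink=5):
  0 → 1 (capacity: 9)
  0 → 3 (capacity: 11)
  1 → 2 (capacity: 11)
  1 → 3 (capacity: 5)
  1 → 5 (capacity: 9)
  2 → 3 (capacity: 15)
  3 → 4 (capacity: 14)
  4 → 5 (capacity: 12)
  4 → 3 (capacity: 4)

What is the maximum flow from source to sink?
Maximum flow = 20

Max flow: 20

Flow assignment:
  0 → 1: 9/9
  0 → 3: 11/11
  1 → 5: 9/9
  3 → 4: 11/14
  4 → 5: 11/12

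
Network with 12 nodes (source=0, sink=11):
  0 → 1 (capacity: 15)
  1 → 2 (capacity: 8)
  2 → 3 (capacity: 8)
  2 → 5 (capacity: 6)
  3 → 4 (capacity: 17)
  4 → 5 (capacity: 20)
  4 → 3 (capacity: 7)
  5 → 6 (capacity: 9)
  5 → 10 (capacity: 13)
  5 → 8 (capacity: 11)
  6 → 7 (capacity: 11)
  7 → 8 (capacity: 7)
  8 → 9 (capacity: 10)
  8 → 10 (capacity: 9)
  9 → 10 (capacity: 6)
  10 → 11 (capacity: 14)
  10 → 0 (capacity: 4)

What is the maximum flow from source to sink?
Maximum flow = 8

Max flow: 8

Flow assignment:
  0 → 1: 8/15
  1 → 2: 8/8
  2 → 3: 2/8
  2 → 5: 6/6
  3 → 4: 2/17
  4 → 5: 2/20
  5 → 10: 8/13
  10 → 11: 8/14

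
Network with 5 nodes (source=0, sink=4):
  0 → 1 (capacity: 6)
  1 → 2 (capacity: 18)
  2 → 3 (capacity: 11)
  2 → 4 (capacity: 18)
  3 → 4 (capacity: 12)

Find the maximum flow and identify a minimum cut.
Max flow = 6, Min cut edges: (0,1)

Maximum flow: 6
Minimum cut: (0,1)
Partition: S = [0], T = [1, 2, 3, 4]

Max-flow min-cut theorem verified: both equal 6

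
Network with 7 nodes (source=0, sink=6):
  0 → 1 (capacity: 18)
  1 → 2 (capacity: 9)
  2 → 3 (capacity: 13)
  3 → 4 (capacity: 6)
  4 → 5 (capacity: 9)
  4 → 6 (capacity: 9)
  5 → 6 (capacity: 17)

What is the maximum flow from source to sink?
Maximum flow = 6

Max flow: 6

Flow assignment:
  0 → 1: 6/18
  1 → 2: 6/9
  2 → 3: 6/13
  3 → 4: 6/6
  4 → 6: 6/9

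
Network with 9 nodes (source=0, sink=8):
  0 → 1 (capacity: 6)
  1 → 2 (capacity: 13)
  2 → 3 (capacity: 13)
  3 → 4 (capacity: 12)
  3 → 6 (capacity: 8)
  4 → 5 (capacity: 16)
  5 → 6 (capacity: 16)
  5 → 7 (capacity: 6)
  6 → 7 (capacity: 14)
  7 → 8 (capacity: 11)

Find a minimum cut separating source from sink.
Min cut value = 6, edges: (0,1)

Min cut value: 6
Partition: S = [0], T = [1, 2, 3, 4, 5, 6, 7, 8]
Cut edges: (0,1)

By max-flow min-cut theorem, max flow = min cut = 6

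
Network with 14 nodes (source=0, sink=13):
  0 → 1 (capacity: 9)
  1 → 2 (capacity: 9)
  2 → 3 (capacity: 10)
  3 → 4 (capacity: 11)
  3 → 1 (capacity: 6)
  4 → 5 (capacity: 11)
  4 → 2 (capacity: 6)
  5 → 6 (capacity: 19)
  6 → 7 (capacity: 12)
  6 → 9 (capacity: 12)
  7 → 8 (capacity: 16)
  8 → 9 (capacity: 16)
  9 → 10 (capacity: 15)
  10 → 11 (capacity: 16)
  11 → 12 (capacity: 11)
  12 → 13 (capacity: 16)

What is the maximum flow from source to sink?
Maximum flow = 9

Max flow: 9

Flow assignment:
  0 → 1: 9/9
  1 → 2: 9/9
  2 → 3: 9/10
  3 → 4: 9/11
  4 → 5: 9/11
  5 → 6: 9/19
  6 → 9: 9/12
  9 → 10: 9/15
  10 → 11: 9/16
  11 → 12: 9/11
  12 → 13: 9/16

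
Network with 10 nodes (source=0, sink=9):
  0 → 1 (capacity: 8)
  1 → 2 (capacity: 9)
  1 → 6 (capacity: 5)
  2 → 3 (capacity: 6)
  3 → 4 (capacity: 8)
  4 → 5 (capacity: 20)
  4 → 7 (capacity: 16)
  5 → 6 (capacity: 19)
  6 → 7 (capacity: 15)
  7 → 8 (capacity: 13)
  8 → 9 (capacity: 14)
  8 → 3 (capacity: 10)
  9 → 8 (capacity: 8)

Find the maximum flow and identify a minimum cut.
Max flow = 8, Min cut edges: (0,1)

Maximum flow: 8
Minimum cut: (0,1)
Partition: S = [0], T = [1, 2, 3, 4, 5, 6, 7, 8, 9]

Max-flow min-cut theorem verified: both equal 8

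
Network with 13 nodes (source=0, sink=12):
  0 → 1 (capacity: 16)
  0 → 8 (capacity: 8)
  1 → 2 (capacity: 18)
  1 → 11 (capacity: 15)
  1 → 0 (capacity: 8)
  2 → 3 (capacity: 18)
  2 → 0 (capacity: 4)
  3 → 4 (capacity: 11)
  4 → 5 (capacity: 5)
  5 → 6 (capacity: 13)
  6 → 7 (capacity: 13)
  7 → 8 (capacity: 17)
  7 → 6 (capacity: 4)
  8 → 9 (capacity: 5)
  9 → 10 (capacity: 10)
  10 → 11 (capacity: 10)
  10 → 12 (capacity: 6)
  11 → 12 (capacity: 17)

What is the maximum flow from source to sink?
Maximum flow = 20

Max flow: 20

Flow assignment:
  0 → 1: 15/16
  0 → 8: 5/8
  1 → 11: 15/15
  8 → 9: 5/5
  9 → 10: 5/10
  10 → 12: 5/6
  11 → 12: 15/17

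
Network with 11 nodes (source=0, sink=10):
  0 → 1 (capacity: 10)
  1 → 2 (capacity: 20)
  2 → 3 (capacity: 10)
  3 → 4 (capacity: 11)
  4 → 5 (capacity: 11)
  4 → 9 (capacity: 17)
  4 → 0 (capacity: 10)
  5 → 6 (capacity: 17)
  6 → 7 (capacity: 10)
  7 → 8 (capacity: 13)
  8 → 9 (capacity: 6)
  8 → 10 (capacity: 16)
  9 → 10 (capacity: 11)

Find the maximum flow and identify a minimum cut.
Max flow = 10, Min cut edges: (2,3)

Maximum flow: 10
Minimum cut: (2,3)
Partition: S = [0, 1, 2], T = [3, 4, 5, 6, 7, 8, 9, 10]

Max-flow min-cut theorem verified: both equal 10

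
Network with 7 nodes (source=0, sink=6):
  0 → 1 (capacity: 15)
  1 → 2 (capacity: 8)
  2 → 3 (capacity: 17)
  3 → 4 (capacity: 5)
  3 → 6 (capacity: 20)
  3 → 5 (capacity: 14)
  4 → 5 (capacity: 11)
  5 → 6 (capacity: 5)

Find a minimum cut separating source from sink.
Min cut value = 8, edges: (1,2)

Min cut value: 8
Partition: S = [0, 1], T = [2, 3, 4, 5, 6]
Cut edges: (1,2)

By max-flow min-cut theorem, max flow = min cut = 8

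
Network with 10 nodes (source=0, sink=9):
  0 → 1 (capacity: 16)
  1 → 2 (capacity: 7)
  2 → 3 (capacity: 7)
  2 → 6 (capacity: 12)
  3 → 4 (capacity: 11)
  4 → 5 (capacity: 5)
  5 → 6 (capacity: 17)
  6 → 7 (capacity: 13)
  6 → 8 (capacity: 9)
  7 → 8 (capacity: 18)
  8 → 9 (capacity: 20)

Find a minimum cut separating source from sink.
Min cut value = 7, edges: (1,2)

Min cut value: 7
Partition: S = [0, 1], T = [2, 3, 4, 5, 6, 7, 8, 9]
Cut edges: (1,2)

By max-flow min-cut theorem, max flow = min cut = 7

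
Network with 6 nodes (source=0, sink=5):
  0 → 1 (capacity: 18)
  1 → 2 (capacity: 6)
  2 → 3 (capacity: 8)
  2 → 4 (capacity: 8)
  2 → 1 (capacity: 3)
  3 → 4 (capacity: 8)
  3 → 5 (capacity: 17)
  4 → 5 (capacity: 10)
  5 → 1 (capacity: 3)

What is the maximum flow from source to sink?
Maximum flow = 6

Max flow: 6

Flow assignment:
  0 → 1: 6/18
  1 → 2: 6/6
  2 → 3: 6/8
  3 → 5: 6/17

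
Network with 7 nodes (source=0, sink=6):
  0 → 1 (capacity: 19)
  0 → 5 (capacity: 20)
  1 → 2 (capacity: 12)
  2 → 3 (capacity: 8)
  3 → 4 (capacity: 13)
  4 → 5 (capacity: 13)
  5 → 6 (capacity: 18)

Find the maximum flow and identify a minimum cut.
Max flow = 18, Min cut edges: (5,6)

Maximum flow: 18
Minimum cut: (5,6)
Partition: S = [0, 1, 2, 3, 4, 5], T = [6]

Max-flow min-cut theorem verified: both equal 18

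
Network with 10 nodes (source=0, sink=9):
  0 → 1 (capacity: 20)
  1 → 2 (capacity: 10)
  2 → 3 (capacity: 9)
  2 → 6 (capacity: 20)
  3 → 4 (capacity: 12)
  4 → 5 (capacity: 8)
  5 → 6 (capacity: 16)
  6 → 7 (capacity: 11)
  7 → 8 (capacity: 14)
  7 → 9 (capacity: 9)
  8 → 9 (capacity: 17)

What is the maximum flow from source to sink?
Maximum flow = 10

Max flow: 10

Flow assignment:
  0 → 1: 10/20
  1 → 2: 10/10
  2 → 6: 10/20
  6 → 7: 10/11
  7 → 8: 1/14
  7 → 9: 9/9
  8 → 9: 1/17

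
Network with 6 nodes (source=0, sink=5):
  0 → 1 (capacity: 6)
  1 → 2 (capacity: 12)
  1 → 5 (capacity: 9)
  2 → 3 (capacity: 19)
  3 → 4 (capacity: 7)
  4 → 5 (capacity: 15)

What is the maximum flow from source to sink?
Maximum flow = 6

Max flow: 6

Flow assignment:
  0 → 1: 6/6
  1 → 5: 6/9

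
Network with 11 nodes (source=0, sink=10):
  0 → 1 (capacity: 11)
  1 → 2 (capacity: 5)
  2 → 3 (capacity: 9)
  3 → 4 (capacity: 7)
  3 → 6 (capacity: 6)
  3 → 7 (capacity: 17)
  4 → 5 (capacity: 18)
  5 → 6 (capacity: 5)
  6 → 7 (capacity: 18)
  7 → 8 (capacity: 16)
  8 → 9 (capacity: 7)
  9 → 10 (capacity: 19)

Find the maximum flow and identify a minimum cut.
Max flow = 5, Min cut edges: (1,2)

Maximum flow: 5
Minimum cut: (1,2)
Partition: S = [0, 1], T = [2, 3, 4, 5, 6, 7, 8, 9, 10]

Max-flow min-cut theorem verified: both equal 5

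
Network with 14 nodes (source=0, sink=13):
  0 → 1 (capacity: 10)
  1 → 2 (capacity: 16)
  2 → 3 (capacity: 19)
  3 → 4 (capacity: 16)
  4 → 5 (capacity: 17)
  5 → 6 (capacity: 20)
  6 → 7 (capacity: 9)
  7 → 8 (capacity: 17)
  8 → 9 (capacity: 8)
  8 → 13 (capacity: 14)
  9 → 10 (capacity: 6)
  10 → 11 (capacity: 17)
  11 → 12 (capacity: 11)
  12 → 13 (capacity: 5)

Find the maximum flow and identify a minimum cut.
Max flow = 9, Min cut edges: (6,7)

Maximum flow: 9
Minimum cut: (6,7)
Partition: S = [0, 1, 2, 3, 4, 5, 6], T = [7, 8, 9, 10, 11, 12, 13]

Max-flow min-cut theorem verified: both equal 9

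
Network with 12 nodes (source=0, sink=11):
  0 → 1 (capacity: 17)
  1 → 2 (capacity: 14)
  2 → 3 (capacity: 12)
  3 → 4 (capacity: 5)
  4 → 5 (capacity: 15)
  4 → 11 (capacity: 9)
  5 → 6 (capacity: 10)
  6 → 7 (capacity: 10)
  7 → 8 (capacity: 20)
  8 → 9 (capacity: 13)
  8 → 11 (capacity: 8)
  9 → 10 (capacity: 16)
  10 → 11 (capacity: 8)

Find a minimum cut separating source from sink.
Min cut value = 5, edges: (3,4)

Min cut value: 5
Partition: S = [0, 1, 2, 3], T = [4, 5, 6, 7, 8, 9, 10, 11]
Cut edges: (3,4)

By max-flow min-cut theorem, max flow = min cut = 5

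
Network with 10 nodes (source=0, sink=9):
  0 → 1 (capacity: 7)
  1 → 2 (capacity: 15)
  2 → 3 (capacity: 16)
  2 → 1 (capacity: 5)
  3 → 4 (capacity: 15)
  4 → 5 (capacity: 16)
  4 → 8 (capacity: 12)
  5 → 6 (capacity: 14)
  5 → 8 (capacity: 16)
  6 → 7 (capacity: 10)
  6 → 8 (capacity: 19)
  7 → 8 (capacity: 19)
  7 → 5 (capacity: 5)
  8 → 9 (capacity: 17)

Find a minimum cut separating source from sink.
Min cut value = 7, edges: (0,1)

Min cut value: 7
Partition: S = [0], T = [1, 2, 3, 4, 5, 6, 7, 8, 9]
Cut edges: (0,1)

By max-flow min-cut theorem, max flow = min cut = 7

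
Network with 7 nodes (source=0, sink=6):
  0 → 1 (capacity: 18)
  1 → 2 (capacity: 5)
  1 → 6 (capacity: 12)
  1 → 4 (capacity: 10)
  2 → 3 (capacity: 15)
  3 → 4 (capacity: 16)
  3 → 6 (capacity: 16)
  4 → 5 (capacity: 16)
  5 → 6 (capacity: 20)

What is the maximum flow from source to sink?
Maximum flow = 18

Max flow: 18

Flow assignment:
  0 → 1: 18/18
  1 → 2: 5/5
  1 → 6: 12/12
  1 → 4: 1/10
  2 → 3: 5/15
  3 → 6: 5/16
  4 → 5: 1/16
  5 → 6: 1/20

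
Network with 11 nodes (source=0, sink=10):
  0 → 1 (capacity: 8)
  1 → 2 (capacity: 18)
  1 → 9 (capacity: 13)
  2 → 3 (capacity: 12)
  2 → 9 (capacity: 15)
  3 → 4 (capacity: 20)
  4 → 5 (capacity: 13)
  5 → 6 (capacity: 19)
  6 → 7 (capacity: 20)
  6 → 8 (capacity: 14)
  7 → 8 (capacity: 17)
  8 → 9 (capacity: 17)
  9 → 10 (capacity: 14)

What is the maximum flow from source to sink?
Maximum flow = 8

Max flow: 8

Flow assignment:
  0 → 1: 8/8
  1 → 9: 8/13
  9 → 10: 8/14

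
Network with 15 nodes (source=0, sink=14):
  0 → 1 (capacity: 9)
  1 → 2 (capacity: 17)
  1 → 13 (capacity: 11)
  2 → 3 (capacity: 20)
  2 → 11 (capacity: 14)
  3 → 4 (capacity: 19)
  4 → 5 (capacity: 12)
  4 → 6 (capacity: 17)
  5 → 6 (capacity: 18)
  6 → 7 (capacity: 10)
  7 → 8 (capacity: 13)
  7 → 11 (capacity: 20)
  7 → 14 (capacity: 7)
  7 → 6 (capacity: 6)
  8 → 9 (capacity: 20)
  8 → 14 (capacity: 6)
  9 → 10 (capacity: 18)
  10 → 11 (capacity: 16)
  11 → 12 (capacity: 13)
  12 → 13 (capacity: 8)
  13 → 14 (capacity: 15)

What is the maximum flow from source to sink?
Maximum flow = 9

Max flow: 9

Flow assignment:
  0 → 1: 9/9
  1 → 13: 9/11
  13 → 14: 9/15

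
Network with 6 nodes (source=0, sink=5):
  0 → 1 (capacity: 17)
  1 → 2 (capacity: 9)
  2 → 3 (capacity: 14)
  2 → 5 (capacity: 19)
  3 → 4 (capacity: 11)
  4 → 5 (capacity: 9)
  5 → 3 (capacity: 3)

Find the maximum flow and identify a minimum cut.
Max flow = 9, Min cut edges: (1,2)

Maximum flow: 9
Minimum cut: (1,2)
Partition: S = [0, 1], T = [2, 3, 4, 5]

Max-flow min-cut theorem verified: both equal 9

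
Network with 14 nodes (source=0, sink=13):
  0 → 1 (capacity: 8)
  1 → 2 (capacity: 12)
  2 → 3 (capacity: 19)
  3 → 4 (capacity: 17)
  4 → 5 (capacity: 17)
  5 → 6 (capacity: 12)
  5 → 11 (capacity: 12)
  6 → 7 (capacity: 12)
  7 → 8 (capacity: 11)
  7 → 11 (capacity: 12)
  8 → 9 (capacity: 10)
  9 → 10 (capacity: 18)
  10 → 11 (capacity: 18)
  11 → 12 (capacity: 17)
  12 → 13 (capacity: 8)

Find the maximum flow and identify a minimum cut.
Max flow = 8, Min cut edges: (12,13)

Maximum flow: 8
Minimum cut: (12,13)
Partition: S = [0, 1, 2, 3, 4, 5, 6, 7, 8, 9, 10, 11, 12], T = [13]

Max-flow min-cut theorem verified: both equal 8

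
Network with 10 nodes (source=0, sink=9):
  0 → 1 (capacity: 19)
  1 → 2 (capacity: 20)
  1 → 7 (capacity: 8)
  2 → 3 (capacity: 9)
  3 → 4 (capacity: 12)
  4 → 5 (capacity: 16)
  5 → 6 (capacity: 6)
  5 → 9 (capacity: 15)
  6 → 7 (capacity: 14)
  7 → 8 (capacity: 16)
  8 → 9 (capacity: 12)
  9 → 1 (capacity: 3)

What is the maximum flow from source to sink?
Maximum flow = 17

Max flow: 17

Flow assignment:
  0 → 1: 17/19
  1 → 2: 9/20
  1 → 7: 8/8
  2 → 3: 9/9
  3 → 4: 9/12
  4 → 5: 9/16
  5 → 9: 9/15
  7 → 8: 8/16
  8 → 9: 8/12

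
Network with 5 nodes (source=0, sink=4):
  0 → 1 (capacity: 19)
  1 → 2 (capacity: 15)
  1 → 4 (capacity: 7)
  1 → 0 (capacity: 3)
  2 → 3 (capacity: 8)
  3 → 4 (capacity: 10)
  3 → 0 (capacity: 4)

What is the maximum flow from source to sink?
Maximum flow = 15

Max flow: 15

Flow assignment:
  0 → 1: 15/19
  1 → 2: 8/15
  1 → 4: 7/7
  2 → 3: 8/8
  3 → 4: 8/10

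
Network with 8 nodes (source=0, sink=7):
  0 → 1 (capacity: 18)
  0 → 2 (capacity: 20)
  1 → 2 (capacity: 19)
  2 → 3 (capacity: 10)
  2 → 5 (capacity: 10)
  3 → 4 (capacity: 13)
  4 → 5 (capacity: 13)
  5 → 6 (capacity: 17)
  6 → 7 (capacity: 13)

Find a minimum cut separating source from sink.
Min cut value = 13, edges: (6,7)

Min cut value: 13
Partition: S = [0, 1, 2, 3, 4, 5, 6], T = [7]
Cut edges: (6,7)

By max-flow min-cut theorem, max flow = min cut = 13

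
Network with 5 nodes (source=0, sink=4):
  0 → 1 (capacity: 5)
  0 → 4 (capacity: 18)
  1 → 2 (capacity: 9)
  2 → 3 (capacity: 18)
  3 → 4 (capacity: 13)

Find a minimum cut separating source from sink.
Min cut value = 23, edges: (0,1), (0,4)

Min cut value: 23
Partition: S = [0], T = [1, 2, 3, 4]
Cut edges: (0,1), (0,4)

By max-flow min-cut theorem, max flow = min cut = 23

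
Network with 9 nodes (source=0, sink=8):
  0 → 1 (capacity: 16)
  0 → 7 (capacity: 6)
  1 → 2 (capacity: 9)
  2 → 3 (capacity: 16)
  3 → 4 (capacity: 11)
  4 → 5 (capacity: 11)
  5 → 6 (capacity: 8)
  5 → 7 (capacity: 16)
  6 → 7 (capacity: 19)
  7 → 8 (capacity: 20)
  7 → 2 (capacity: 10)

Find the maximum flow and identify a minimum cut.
Max flow = 15, Min cut edges: (0,7), (1,2)

Maximum flow: 15
Minimum cut: (0,7), (1,2)
Partition: S = [0, 1], T = [2, 3, 4, 5, 6, 7, 8]

Max-flow min-cut theorem verified: both equal 15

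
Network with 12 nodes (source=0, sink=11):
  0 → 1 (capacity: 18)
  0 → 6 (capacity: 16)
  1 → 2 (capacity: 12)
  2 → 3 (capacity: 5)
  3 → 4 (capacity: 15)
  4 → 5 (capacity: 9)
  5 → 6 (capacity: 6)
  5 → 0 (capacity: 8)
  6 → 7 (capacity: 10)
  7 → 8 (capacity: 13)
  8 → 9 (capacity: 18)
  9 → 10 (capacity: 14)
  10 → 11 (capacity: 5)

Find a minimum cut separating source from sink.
Min cut value = 5, edges: (10,11)

Min cut value: 5
Partition: S = [0, 1, 2, 3, 4, 5, 6, 7, 8, 9, 10], T = [11]
Cut edges: (10,11)

By max-flow min-cut theorem, max flow = min cut = 5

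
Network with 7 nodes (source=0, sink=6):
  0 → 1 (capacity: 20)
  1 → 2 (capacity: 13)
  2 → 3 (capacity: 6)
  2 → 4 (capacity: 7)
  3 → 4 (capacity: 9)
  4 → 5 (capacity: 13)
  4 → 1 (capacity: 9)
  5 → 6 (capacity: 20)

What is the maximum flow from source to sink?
Maximum flow = 13

Max flow: 13

Flow assignment:
  0 → 1: 13/20
  1 → 2: 13/13
  2 → 3: 6/6
  2 → 4: 7/7
  3 → 4: 6/9
  4 → 5: 13/13
  5 → 6: 13/20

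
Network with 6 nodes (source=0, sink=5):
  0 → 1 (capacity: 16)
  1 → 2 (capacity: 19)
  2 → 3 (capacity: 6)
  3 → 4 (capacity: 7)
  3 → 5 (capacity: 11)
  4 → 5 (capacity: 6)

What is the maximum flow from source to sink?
Maximum flow = 6

Max flow: 6

Flow assignment:
  0 → 1: 6/16
  1 → 2: 6/19
  2 → 3: 6/6
  3 → 5: 6/11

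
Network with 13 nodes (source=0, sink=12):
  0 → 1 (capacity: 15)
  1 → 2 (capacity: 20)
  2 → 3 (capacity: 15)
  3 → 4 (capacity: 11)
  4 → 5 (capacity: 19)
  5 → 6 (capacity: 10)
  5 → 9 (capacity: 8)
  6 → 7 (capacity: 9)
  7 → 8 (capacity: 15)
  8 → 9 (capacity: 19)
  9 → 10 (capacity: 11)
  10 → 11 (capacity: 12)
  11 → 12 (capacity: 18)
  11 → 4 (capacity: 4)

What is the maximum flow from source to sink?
Maximum flow = 11

Max flow: 11

Flow assignment:
  0 → 1: 11/15
  1 → 2: 11/20
  2 → 3: 11/15
  3 → 4: 11/11
  4 → 5: 11/19
  5 → 6: 3/10
  5 → 9: 8/8
  6 → 7: 3/9
  7 → 8: 3/15
  8 → 9: 3/19
  9 → 10: 11/11
  10 → 11: 11/12
  11 → 12: 11/18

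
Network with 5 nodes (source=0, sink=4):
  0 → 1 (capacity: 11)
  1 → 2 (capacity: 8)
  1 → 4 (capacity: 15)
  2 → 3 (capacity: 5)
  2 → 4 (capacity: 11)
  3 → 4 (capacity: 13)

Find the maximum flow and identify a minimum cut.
Max flow = 11, Min cut edges: (0,1)

Maximum flow: 11
Minimum cut: (0,1)
Partition: S = [0], T = [1, 2, 3, 4]

Max-flow min-cut theorem verified: both equal 11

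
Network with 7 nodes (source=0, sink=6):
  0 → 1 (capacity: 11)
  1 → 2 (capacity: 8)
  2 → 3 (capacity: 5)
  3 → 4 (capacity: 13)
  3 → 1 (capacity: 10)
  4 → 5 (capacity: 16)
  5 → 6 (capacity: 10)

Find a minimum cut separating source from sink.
Min cut value = 5, edges: (2,3)

Min cut value: 5
Partition: S = [0, 1, 2], T = [3, 4, 5, 6]
Cut edges: (2,3)

By max-flow min-cut theorem, max flow = min cut = 5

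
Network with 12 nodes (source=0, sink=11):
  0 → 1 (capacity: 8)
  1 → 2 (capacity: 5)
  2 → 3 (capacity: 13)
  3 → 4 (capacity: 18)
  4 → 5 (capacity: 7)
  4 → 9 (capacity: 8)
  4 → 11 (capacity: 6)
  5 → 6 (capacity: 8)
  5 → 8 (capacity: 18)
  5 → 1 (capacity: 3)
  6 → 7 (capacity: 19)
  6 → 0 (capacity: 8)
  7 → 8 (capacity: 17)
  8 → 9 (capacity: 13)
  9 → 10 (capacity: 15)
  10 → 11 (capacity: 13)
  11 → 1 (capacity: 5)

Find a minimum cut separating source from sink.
Min cut value = 5, edges: (1,2)

Min cut value: 5
Partition: S = [0, 1], T = [2, 3, 4, 5, 6, 7, 8, 9, 10, 11]
Cut edges: (1,2)

By max-flow min-cut theorem, max flow = min cut = 5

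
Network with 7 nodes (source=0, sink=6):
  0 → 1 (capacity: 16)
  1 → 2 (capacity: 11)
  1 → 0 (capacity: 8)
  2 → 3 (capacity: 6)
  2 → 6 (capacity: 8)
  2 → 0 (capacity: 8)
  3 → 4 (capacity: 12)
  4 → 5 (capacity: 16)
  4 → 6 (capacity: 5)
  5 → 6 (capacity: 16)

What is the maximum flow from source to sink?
Maximum flow = 11

Max flow: 11

Flow assignment:
  0 → 1: 11/16
  1 → 2: 11/11
  2 → 3: 3/6
  2 → 6: 8/8
  3 → 4: 3/12
  4 → 6: 3/5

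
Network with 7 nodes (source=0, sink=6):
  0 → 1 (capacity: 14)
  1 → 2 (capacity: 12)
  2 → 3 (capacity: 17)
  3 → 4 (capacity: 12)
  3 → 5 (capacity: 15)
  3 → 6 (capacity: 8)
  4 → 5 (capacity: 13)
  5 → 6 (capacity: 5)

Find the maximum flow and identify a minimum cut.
Max flow = 12, Min cut edges: (1,2)

Maximum flow: 12
Minimum cut: (1,2)
Partition: S = [0, 1], T = [2, 3, 4, 5, 6]

Max-flow min-cut theorem verified: both equal 12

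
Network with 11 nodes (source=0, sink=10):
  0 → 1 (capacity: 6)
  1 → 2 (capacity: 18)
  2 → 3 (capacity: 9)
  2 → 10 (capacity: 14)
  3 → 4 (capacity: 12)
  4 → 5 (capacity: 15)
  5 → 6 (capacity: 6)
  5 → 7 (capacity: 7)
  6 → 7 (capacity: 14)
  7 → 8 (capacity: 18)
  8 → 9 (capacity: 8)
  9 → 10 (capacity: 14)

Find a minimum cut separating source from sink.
Min cut value = 6, edges: (0,1)

Min cut value: 6
Partition: S = [0], T = [1, 2, 3, 4, 5, 6, 7, 8, 9, 10]
Cut edges: (0,1)

By max-flow min-cut theorem, max flow = min cut = 6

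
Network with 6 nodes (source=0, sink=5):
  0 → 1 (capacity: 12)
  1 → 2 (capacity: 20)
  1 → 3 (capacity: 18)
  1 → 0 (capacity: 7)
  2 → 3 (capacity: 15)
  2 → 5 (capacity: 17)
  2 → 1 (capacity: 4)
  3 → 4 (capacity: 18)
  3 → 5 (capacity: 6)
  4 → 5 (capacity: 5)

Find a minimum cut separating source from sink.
Min cut value = 12, edges: (0,1)

Min cut value: 12
Partition: S = [0], T = [1, 2, 3, 4, 5]
Cut edges: (0,1)

By max-flow min-cut theorem, max flow = min cut = 12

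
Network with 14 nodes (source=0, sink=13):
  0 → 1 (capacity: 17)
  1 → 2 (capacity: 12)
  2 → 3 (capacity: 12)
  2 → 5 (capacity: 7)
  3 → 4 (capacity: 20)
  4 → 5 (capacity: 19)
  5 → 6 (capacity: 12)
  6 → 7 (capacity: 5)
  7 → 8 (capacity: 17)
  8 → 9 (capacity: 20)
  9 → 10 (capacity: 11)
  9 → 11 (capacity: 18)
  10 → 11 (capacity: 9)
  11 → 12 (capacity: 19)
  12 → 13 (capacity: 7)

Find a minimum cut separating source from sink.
Min cut value = 5, edges: (6,7)

Min cut value: 5
Partition: S = [0, 1, 2, 3, 4, 5, 6], T = [7, 8, 9, 10, 11, 12, 13]
Cut edges: (6,7)

By max-flow min-cut theorem, max flow = min cut = 5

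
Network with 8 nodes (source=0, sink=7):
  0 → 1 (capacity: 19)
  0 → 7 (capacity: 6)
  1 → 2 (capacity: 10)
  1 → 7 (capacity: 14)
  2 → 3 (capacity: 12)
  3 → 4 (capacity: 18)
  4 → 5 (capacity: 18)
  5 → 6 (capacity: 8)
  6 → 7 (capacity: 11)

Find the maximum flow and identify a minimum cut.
Max flow = 25, Min cut edges: (0,1), (0,7)

Maximum flow: 25
Minimum cut: (0,1), (0,7)
Partition: S = [0], T = [1, 2, 3, 4, 5, 6, 7]

Max-flow min-cut theorem verified: both equal 25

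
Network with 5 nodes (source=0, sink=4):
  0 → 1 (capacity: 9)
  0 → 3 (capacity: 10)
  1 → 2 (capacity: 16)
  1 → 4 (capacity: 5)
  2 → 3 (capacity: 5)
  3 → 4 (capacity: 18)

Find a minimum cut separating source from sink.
Min cut value = 19, edges: (0,1), (0,3)

Min cut value: 19
Partition: S = [0], T = [1, 2, 3, 4]
Cut edges: (0,1), (0,3)

By max-flow min-cut theorem, max flow = min cut = 19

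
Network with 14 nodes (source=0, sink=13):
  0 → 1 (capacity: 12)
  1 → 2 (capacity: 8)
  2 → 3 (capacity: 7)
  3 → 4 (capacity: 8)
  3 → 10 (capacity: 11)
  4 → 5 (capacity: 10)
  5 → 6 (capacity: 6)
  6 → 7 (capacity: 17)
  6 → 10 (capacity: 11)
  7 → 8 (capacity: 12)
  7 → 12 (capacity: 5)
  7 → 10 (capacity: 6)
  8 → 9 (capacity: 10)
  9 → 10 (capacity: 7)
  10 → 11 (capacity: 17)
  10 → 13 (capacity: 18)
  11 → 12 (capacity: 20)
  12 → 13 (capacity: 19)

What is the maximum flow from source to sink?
Maximum flow = 7

Max flow: 7

Flow assignment:
  0 → 1: 7/12
  1 → 2: 7/8
  2 → 3: 7/7
  3 → 10: 7/11
  10 → 13: 7/18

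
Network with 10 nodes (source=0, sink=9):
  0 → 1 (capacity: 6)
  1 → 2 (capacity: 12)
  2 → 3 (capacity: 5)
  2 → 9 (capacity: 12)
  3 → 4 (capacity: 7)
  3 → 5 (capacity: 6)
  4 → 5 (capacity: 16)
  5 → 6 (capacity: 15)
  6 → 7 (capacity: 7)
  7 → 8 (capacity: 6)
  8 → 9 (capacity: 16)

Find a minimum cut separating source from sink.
Min cut value = 6, edges: (0,1)

Min cut value: 6
Partition: S = [0], T = [1, 2, 3, 4, 5, 6, 7, 8, 9]
Cut edges: (0,1)

By max-flow min-cut theorem, max flow = min cut = 6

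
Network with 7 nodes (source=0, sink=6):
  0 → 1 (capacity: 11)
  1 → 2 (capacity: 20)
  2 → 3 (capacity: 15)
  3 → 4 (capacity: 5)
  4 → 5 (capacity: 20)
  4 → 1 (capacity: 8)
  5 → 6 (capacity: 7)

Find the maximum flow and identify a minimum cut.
Max flow = 5, Min cut edges: (3,4)

Maximum flow: 5
Minimum cut: (3,4)
Partition: S = [0, 1, 2, 3], T = [4, 5, 6]

Max-flow min-cut theorem verified: both equal 5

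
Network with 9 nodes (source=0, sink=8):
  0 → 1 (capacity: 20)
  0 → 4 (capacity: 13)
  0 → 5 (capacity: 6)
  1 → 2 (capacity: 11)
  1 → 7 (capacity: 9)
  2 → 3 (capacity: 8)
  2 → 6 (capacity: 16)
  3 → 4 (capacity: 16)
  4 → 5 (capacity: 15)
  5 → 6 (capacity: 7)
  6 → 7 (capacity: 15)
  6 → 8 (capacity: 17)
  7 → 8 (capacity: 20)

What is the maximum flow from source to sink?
Maximum flow = 27

Max flow: 27

Flow assignment:
  0 → 1: 20/20
  0 → 4: 7/13
  1 → 2: 11/11
  1 → 7: 9/9
  2 → 6: 11/16
  4 → 5: 7/15
  5 → 6: 7/7
  6 → 7: 1/15
  6 → 8: 17/17
  7 → 8: 10/20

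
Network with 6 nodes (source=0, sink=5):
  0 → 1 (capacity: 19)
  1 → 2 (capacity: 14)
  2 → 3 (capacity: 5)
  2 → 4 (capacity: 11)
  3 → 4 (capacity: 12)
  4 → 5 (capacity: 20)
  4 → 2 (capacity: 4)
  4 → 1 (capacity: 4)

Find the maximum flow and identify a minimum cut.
Max flow = 14, Min cut edges: (1,2)

Maximum flow: 14
Minimum cut: (1,2)
Partition: S = [0, 1], T = [2, 3, 4, 5]

Max-flow min-cut theorem verified: both equal 14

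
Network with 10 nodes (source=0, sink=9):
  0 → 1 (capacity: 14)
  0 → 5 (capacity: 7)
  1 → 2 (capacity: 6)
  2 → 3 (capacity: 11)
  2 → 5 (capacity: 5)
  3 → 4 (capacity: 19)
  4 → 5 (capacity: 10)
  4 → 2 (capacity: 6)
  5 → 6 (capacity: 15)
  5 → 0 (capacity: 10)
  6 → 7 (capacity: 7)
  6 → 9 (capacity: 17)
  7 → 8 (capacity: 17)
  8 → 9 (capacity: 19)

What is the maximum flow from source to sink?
Maximum flow = 13

Max flow: 13

Flow assignment:
  0 → 1: 6/14
  0 → 5: 7/7
  1 → 2: 6/6
  2 → 3: 1/11
  2 → 5: 5/5
  3 → 4: 1/19
  4 → 5: 1/10
  5 → 6: 13/15
  6 → 9: 13/17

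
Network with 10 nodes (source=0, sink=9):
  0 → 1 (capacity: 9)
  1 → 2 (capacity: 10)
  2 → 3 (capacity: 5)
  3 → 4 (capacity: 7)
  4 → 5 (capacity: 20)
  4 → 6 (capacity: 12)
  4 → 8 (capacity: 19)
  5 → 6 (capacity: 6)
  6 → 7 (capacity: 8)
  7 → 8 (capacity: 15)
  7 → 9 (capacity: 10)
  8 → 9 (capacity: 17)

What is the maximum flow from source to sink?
Maximum flow = 5

Max flow: 5

Flow assignment:
  0 → 1: 5/9
  1 → 2: 5/10
  2 → 3: 5/5
  3 → 4: 5/7
  4 → 8: 5/19
  8 → 9: 5/17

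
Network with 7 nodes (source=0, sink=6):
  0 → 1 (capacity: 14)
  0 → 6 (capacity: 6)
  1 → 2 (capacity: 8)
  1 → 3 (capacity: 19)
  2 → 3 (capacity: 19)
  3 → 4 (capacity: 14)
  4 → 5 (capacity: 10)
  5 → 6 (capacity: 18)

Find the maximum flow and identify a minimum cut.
Max flow = 16, Min cut edges: (0,6), (4,5)

Maximum flow: 16
Minimum cut: (0,6), (4,5)
Partition: S = [0, 1, 2, 3, 4], T = [5, 6]

Max-flow min-cut theorem verified: both equal 16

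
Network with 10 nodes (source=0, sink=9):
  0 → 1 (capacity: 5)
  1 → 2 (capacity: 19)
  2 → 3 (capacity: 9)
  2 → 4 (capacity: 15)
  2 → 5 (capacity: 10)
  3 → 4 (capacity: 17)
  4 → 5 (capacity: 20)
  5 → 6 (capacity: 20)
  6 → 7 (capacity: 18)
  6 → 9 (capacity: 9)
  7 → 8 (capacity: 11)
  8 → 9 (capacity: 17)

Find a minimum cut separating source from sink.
Min cut value = 5, edges: (0,1)

Min cut value: 5
Partition: S = [0], T = [1, 2, 3, 4, 5, 6, 7, 8, 9]
Cut edges: (0,1)

By max-flow min-cut theorem, max flow = min cut = 5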